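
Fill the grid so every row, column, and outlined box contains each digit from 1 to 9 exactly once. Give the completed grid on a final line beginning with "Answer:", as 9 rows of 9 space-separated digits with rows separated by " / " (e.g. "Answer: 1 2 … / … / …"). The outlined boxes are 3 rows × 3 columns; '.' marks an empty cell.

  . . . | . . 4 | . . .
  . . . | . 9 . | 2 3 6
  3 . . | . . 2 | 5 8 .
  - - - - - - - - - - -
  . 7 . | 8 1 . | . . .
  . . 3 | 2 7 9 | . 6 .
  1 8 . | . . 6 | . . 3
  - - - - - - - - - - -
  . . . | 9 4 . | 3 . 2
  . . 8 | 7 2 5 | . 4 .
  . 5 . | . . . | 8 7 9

Step 1. [r5c2∈{4}] r5c2 has the single candidate 4, so r5c2=4.
Step 2. [r2c2∈{1}] r2c2 is down to just 1 ⇒ r2c2=1.
Step 3. [r7c2∈{6}] r7c2's peers cover all but 6 ⇒ r7c2=6.
Step 4. [r5c1∈{5}] r5c1 has the single candidate 5 ⇒ r5c1=5.
Step 5. [r8c9∈{1}] r8c9's peers cover all but 1, so r8c9=1.
Step 6. [r3c5∈{6}] nothing but 6 survives at r3c5. So r3c5=6.
Step 7. [r3c2∈{9}] r3c2 has the single candidate 9. So r3c2=9.
Step 8. [r1c9∈{7}] only 7 remains possible at r1c9. So r1c9=7.
Step 9. [r3c3∈{4,7}] in row 3, 7 fits only at r3c3 ⇒ r3c3=7.
Step 10. [r2c4∈{5}] r2c4 is down to just 5. So r2c4=5.
Step 11. [r1c8∈{1,9}] col 8 places 1 nowhere but r1c8, so r1c8=1.
Step 12. [r4c9∈{4,5}] in col 9, 5 fits only at r4c9. So r4c9=5.
Step 13. [r1c5∈{3,8}] in col 5, 8 fits only at r1c5 ⇒ r1c5=8.
Step 14. [r1c3∈{2,5,6}] 5 has one home in row 1: r1c3, so r1c3=5.
Step 15. [r4c3∈{2,6,9}] across col 3, 6 lands solely at r4c3 ⇒ r4c3=6.
Step 16. [r6c3∈{2,9}] 9 has one home in col 3: r6c3 ⇒ r6c3=9.
Step 17. [r4c1∈{2}] r4c1 is down to just 2, so r4c1=2.
Step 18. [r7c3∈{1}] r7c3's peers cover all but 1 ⇒ r7c3=1.
Step 19. [r9c5∈{3}] only 3 remains possible at r9c5 ⇒ r9c5=3.
Step 20. [r9c1∈{4}] r9c1 has the single candidate 4 ⇒ r9c1=4.
Step 21. [r4c7∈{4,9}] in row 4, 4 fits only at r4c7, so r4c7=4.
Step 22. [r9c4∈{1,6}] across row 9, 6 lands solely at r9c4 ⇒ r9c4=6.
Step 23. [r4c8∈{9}] nothing but 9 survives at r4c8 ⇒ r4c8=9.
Step 24. [r6c8∈{2}] only 2 remains possible at r6c8. So r6c8=2.
Step 25. [r7c1∈{7}] only 7 remains possible at r7c1, so r7c1=7.
Step 26. [r4c6∈{3}] only 3 remains possible at r4c6, so r4c6=3.
Step 27. [r2c6∈{7}] nothing but 7 survives at r2c6 ⇒ r2c6=7.
Step 28. [r7c6∈{8}] r7c6 has the single candidate 8, so r7c6=8.
Step 29. [r1c1∈{6}] only 6 remains possible at r1c1. So r1c1=6.
Step 30. [r3c4∈{1}] only 1 remains possible at r3c4 ⇒ r3c4=1.
Step 31. [r1c2∈{2}] only 2 remains possible at r1c2, so r1c2=2.
Step 32. [r9c3∈{2}] only 2 remains possible at r9c3 ⇒ r9c3=2.
Step 33. [r5c7∈{1}] nothing but 1 survives at r5c7, so r5c7=1.
Step 34. [r1c4∈{3}] nothing but 3 survives at r1c4. So r1c4=3.
Step 35. [r6c7∈{7}] r6c7's peers cover all but 7, so r6c7=7.
Step 36. [r6c5∈{5}] nothing but 5 survives at r6c5. So r6c5=5.
Step 37. [r3c9∈{4}] r3c9's peers cover all but 4. So r3c9=4.
Step 38. [r8c7∈{6}] r8c7 has the single candidate 6. So r8c7=6.
Step 39. [r9c6∈{1}] nothing but 1 survives at r9c6. So r9c6=1.
Step 40. [r8c1∈{9}] nothing but 9 survives at r8c1, so r8c1=9.
Step 41. [r6c4∈{4}] r6c4 is down to just 4 ⇒ r6c4=4.
Step 42. [r5c9∈{8}] r5c9's peers cover all but 8, so r5c9=8.
Step 43. [r7c8∈{5}] r7c8's peers cover all but 5. So r7c8=5.
Step 44. [r2c3∈{4}] r2c3 is down to just 4, so r2c3=4.
Step 45. [r1c7∈{9}] r1c7 is down to just 9 ⇒ r1c7=9.
Step 46. [r8c2∈{3}] nothing but 3 survives at r8c2. So r8c2=3.
Step 47. [r2c1∈{8}] nothing but 8 survives at r2c1 ⇒ r2c1=8.

Answer: 6 2 5 3 8 4 9 1 7 / 8 1 4 5 9 7 2 3 6 / 3 9 7 1 6 2 5 8 4 / 2 7 6 8 1 3 4 9 5 / 5 4 3 2 7 9 1 6 8 / 1 8 9 4 5 6 7 2 3 / 7 6 1 9 4 8 3 5 2 / 9 3 8 7 2 5 6 4 1 / 4 5 2 6 3 1 8 7 9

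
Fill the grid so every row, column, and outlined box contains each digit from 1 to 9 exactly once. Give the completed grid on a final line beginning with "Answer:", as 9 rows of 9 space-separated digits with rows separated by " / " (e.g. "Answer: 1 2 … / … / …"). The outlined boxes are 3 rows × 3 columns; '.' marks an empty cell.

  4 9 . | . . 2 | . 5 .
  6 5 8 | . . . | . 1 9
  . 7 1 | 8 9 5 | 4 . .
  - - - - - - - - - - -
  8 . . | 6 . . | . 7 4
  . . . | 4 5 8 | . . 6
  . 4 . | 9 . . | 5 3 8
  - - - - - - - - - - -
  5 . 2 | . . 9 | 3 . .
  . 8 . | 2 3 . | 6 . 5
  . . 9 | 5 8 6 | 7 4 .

Step 1. [r5c1∈{1,2,3,7,9}] r5c1 is the only open cell in col 1 admitting 9, so r5c1=9.
Step 2. [r1c3∈{3}] r1c3's peers cover all but 3. So r1c3=3.
Step 3. [r5c8∈{2}] r5c8's peers cover all but 2, so r5c8=2.
Step 4. [r4c2∈{1,2,3}] in col 2, 2 fits only at r4c2. So r4c2=2.
Step 5. [r4c5∈{1}] nothing but 1 survives at r4c5 ⇒ r4c5=1.
Step 6. [r6c6∈{7}] only 7 remains possible at r6c6 ⇒ r6c6=7.
Step 7. [r7c5∈{4,7}] r7c5 is the only open cell in row 7 admitting 4, so r7c5=4.
Step 8. [r6c1∈{1}] r6c1's peers cover all but 1. So r6c1=1.
Step 9. [r7c4∈{1,7}] r7c4 is the only open cell in row 7 admitting 7. So r7c4=7.
Step 10. [r9c9∈{1,2}] across row 9, 2 lands solely at r9c9 ⇒ r9c9=2.
Step 11. [r9c2∈{1,3}] in row 9, 1 fits only at r9c2, so r9c2=1.
Step 12. [r5c3∈{7}] nothing but 7 survives at r5c3, so r5c3=7.
Step 13. [r2c5∈{7}] only 7 remains possible at r2c5 ⇒ r2c5=7.
Step 14. [r4c6∈{3}] r4c6's peers cover all but 3 ⇒ r4c6=3.
Step 15. [r4c7∈{9}] only 9 remains possible at r4c7, so r4c7=9.
Step 16. [r3c8∈{6}] only 6 remains possible at r3c8 ⇒ r3c8=6.
Step 17. [r7c8∈{8}] only 8 remains possible at r7c8. So r7c8=8.
Step 18. [r5c7∈{1}] r5c7 has the single candidate 1, so r5c7=1.
Step 19. [r5c2∈{3}] r5c2's peers cover all but 3, so r5c2=3.
Step 20. [r8c6∈{1}] only 1 remains possible at r8c6 ⇒ r8c6=1.
Step 21. [r3c9∈{3}] r3c9 is down to just 3. So r3c9=3.
Step 22. [r1c4∈{1}] r1c4 is down to just 1. So r1c4=1.
Step 23. [r6c3∈{6}] r6c3 is down to just 6, so r6c3=6.
Step 24. [r8c3∈{4}] r8c3 has the single candidate 4, so r8c3=4.
Step 25. [r7c2∈{6}] only 6 remains possible at r7c2 ⇒ r7c2=6.
Step 26. [r7c9∈{1}] r7c9 is down to just 1. So r7c9=1.
Step 27. [r8c8∈{9}] only 9 remains possible at r8c8 ⇒ r8c8=9.
Step 28. [r3c1∈{2}] only 2 remains possible at r3c1 ⇒ r3c1=2.
Step 29. [r9c1∈{3}] nothing but 3 survives at r9c1, so r9c1=3.
Step 30. [r8c1∈{7}] r8c1 is down to just 7. So r8c1=7.
Step 31. [r6c5∈{2}] nothing but 2 survives at r6c5. So r6c5=2.
Step 32. [r1c5∈{6}] r1c5 is down to just 6 ⇒ r1c5=6.
Step 33. [r2c7∈{2}] r2c7's peers cover all but 2 ⇒ r2c7=2.
Step 34. [r4c3∈{5}] r4c3 has the single candidate 5 ⇒ r4c3=5.
Step 35. [r1c9∈{7}] r1c9 has the single candidate 7 ⇒ r1c9=7.
Step 36. [r2c6∈{4}] r2c6 is down to just 4. So r2c6=4.
Step 37. [r1c7∈{8}] nothing but 8 survives at r1c7. So r1c7=8.
Step 38. [r2c4∈{3}] r2c4 is down to just 3. So r2c4=3.

Answer: 4 9 3 1 6 2 8 5 7 / 6 5 8 3 7 4 2 1 9 / 2 7 1 8 9 5 4 6 3 / 8 2 5 6 1 3 9 7 4 / 9 3 7 4 5 8 1 2 6 / 1 4 6 9 2 7 5 3 8 / 5 6 2 7 4 9 3 8 1 / 7 8 4 2 3 1 6 9 5 / 3 1 9 5 8 6 7 4 2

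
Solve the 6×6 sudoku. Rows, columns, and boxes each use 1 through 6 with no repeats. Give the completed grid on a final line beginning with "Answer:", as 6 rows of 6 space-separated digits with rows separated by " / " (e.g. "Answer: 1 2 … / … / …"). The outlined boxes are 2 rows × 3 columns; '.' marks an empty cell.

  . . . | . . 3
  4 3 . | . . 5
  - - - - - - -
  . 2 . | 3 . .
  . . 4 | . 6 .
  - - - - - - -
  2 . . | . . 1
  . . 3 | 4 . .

Step 1. [r6c6∈{2,6}] in col 6, 6 fits only at r6c6 ⇒ r6c6=6.
Step 2. [r5c4∈{5}] r5c4's peers cover all but 5, so r5c4=5.
Step 3. [r3c5∈{1,4,5}] r3c5 is the only open cell in col 5 admitting 5, so r3c5=5.
Step 4. [r1c3∈{1,2,5,6}] 5 has one home in col 3: r1c3. So r1c3=5.
Step 5. [r4c4∈{1,2}] across box 4, 1 lands solely at r4c4. So r4c4=1.
Step 6. [r2c3∈{1,2,6}] across col 3, 2 lands solely at r2c3, so r2c3=2.
Step 7. [r4c2∈{5}] r4c2 is down to just 5. So r4c2=5.
Step 8. [r1c5∈{1,2,4}] r1c5 is the only open cell in row 1 admitting 4 ⇒ r1c5=4.
Step 9. [r3c3∈{1,6}] across col 3, 1 lands solely at r3c3, so r3c3=1.
Step 10. [r6c2∈{1}] r6c2 has the single candidate 1. So r6c2=1.
Step 11. [r1c2∈{6}] r1c2's peers cover all but 6 ⇒ r1c2=6.
Step 12. [r2c5∈{1}] nothing but 1 survives at r2c5 ⇒ r2c5=1.
Step 13. [r1c1∈{1}] only 1 remains possible at r1c1, so r1c1=1.
Step 14. [r1c4∈{2}] only 2 remains possible at r1c4 ⇒ r1c4=2.
Step 15. [r2c4∈{6}] r2c4's peers cover all but 6 ⇒ r2c4=6.
Step 16. [r6c1∈{5}] r6c1 has the single candidate 5. So r6c1=5.
Step 17. [r6c5∈{2}] nothing but 2 survives at r6c5 ⇒ r6c5=2.
Step 18. [r4c1∈{3}] r4c1's peers cover all but 3 ⇒ r4c1=3.
Step 19. [r4c6∈{2}] nothing but 2 survives at r4c6. So r4c6=2.
Step 20. [r3c1∈{6}] only 6 remains possible at r3c1 ⇒ r3c1=6.
Step 21. [r5c2∈{4}] r5c2 is down to just 4, so r5c2=4.
Step 22. [r5c5∈{3}] r5c5's peers cover all but 3, so r5c5=3.
Step 23. [r5c3∈{6}] r5c3 has the single candidate 6. So r5c3=6.
Step 24. [r3c6∈{4}] r3c6 has the single candidate 4 ⇒ r3c6=4.

Answer: 1 6 5 2 4 3 / 4 3 2 6 1 5 / 6 2 1 3 5 4 / 3 5 4 1 6 2 / 2 4 6 5 3 1 / 5 1 3 4 2 6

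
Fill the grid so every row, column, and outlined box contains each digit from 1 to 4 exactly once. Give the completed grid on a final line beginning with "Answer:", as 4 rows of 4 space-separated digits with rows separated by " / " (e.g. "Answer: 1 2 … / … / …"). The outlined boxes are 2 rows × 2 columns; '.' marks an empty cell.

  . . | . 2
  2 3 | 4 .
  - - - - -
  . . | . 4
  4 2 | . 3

Step 1. [r3c2∈{1}] r3c2 has the single candidate 1, so r3c2=1.
Step 2. [r2c4∈{1}] r2c4 has the single candidate 1 ⇒ r2c4=1.
Step 3. [r1c3∈{3}] r1c3's peers cover all but 3. So r1c3=3.
Step 4. [r3c1∈{3}] r3c1 is down to just 3 ⇒ r3c1=3.
Step 5. [r1c2∈{4}] only 4 remains possible at r1c2 ⇒ r1c2=4.
Step 6. [r4c3∈{1}] only 1 remains possible at r4c3. So r4c3=1.
Step 7. [r3c3∈{2}] r3c3 has the single candidate 2, so r3c3=2.
Step 8. [r1c1∈{1}] only 1 remains possible at r1c1 ⇒ r1c1=1.

Answer: 1 4 3 2 / 2 3 4 1 / 3 1 2 4 / 4 2 1 3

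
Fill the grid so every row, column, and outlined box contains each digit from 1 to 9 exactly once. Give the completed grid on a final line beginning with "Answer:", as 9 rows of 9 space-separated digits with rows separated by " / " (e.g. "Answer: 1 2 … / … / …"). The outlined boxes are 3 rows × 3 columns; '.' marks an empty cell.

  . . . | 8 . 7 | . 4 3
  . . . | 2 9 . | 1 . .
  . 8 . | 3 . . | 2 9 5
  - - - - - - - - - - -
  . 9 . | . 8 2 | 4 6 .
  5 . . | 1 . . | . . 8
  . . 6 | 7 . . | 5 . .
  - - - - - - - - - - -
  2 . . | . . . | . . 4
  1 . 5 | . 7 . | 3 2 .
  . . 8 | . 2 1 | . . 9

Step 1. [r8c9∈{6}] nothing but 6 survives at r8c9, so r8c9=6.
Step 2. [r8c2∈{4}] r8c2 is down to just 4 ⇒ r8c2=4.
Step 3. [r9c7∈{7}] r9c7's peers cover all but 7, so r9c7=7.
Step 4. [r2c9∈{7}] r2c9 has the single candidate 7, so r2c9=7.
Step 5. [r7c3∈{3,7,9}] 9 has one home in box 7: r7c3, so r7c3=9.
Step 6. [r6c6∈{3,4,9}] in row 6, 9 fits only at r6c6 ⇒ r6c6=9.
Step 7. [r4c9∈{1}] only 1 remains possible at r4c9 ⇒ r4c9=1.
Step 8. [r6c8∈{3}] r6c8 is down to just 3, so r6c8=3.
Step 9. [r6c5∈{4}] nothing but 4 survives at r6c5. So r6c5=4.
Step 10. [r5c3∈{2,3,4,7}] in row 5, 4 fits only at r5c3. So r5c3=4.
Step 11. [r5c2∈{2,3,7}] 2 has one home in row 5: r5c2, so r5c2=2.
Step 12. [r2c3∈{3}] r2c3 is down to just 3. So r2c3=3.
Step 13. [r1c7∈{6}] r1c7 is down to just 6 ⇒ r1c7=6.
Step 14. [r9c4∈{4,5,6}] 4 has one home in row 9: r9c4. So r9c4=4.
Step 15. [r7c4∈{5,6}] across col 4, 6 lands solely at r7c4 ⇒ r7c4=6.
Step 16. [r7c7∈{8}] nothing but 8 survives at r7c7. So r7c7=8.
Step 17. [r4c1∈{3,7}] across row 4, 3 lands solely at r4c1 ⇒ r4c1=3.
Step 18. [r9c1∈{6}] r9c1 has the single candidate 6, so r9c1=6.
Step 19. [r2c1∈{4}] nothing but 4 survives at r2c1 ⇒ r2c1=4.
Step 20. [r2c2∈{5,6}] in col 2, 6 fits only at r2c2, so r2c2=6.
Step 21. [r1c2∈{1,5}] across col 2, 5 lands solely at r1c2. So r1c2=5.
Step 22. [r7c5∈{3,5}] 5 has one home in col 5: r7c5. So r7c5=5.
Step 23. [r1c5∈{1}] nothing but 1 survives at r1c5 ⇒ r1c5=1.
Step 24. [r3c5∈{6}] r3c5 is down to just 6, so r3c5=6.
Step 25. [r7c6∈{3}] r7c6 has the single candidate 3. So r7c6=3.
Step 26. [r4c3∈{7}] r4c3 is down to just 7 ⇒ r4c3=7.
Step 27. [r5c8∈{7}] r5c8 is down to just 7 ⇒ r5c8=7.
Step 28. [r9c2∈{3}] r9c2 is down to just 3. So r9c2=3.
Step 29. [r5c7∈{9}] r5c7 is down to just 9, so r5c7=9.
Step 30. [r3c1∈{7}] r3c1 has the single candidate 7. So r3c1=7.
Step 31. [r1c1∈{9}] only 9 remains possible at r1c1 ⇒ r1c1=9.
Step 32. [r1c3∈{2}] r1c3 has the single candidate 2. So r1c3=2.
Step 33. [r7c8∈{1}] only 1 remains possible at r7c8, so r7c8=1.
Step 34. [r9c8∈{5}] r9c8's peers cover all but 5, so r9c8=5.
Step 35. [r6c2∈{1}] only 1 remains possible at r6c2 ⇒ r6c2=1.
Step 36. [r8c6∈{8}] r8c6 has the single candidate 8, so r8c6=8.
Step 37. [r2c8∈{8}] only 8 remains possible at r2c8 ⇒ r2c8=8.
Step 38. [r6c1∈{8}] r6c1 is down to just 8 ⇒ r6c1=8.
Step 39. [r4c4∈{5}] r4c4 has the single candidate 5, so r4c4=5.
Step 40. [r6c9∈{2}] r6c9 is down to just 2. So r6c9=2.
Step 41. [r7c2∈{7}] r7c2 is down to just 7 ⇒ r7c2=7.
Step 42. [r3c3∈{1}] r3c3 has the single candidate 1 ⇒ r3c3=1.
Step 43. [r5c6∈{6}] r5c6 has the single candidate 6, so r5c6=6.
Step 44. [r2c6∈{5}] r2c6's peers cover all but 5. So r2c6=5.
Step 45. [r3c6∈{4}] r3c6's peers cover all but 4 ⇒ r3c6=4.
Step 46. [r5c5∈{3}] r5c5 is down to just 3, so r5c5=3.
Step 47. [r8c4∈{9}] nothing but 9 survives at r8c4 ⇒ r8c4=9.

Answer: 9 5 2 8 1 7 6 4 3 / 4 6 3 2 9 5 1 8 7 / 7 8 1 3 6 4 2 9 5 / 3 9 7 5 8 2 4 6 1 / 5 2 4 1 3 6 9 7 8 / 8 1 6 7 4 9 5 3 2 / 2 7 9 6 5 3 8 1 4 / 1 4 5 9 7 8 3 2 6 / 6 3 8 4 2 1 7 5 9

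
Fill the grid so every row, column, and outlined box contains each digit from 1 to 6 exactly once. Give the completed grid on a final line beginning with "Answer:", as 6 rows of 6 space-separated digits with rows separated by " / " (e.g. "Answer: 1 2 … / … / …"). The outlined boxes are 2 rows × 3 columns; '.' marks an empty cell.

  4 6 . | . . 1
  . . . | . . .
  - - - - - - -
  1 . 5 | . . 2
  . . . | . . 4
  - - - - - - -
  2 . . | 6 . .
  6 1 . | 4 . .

Step 1. [r6c3∈{3}] r6c3's peers cover all but 3, so r6c3=3.
Step 2. [r3c4∈{3}] r3c4's peers cover all but 3 ⇒ r3c4=3.
Step 3. [r2c1∈{3,5}] 5 has one home in col 1: r2c1, so r2c1=5.
Step 4. [r2c4∈{2}] r2c4 is down to just 2, so r2c4=2.
Step 5. [r1c5∈{3,5}] across row 1, 3 lands solely at r1c5 ⇒ r1c5=3.
Step 6. [r5c2∈{4,5}] col 2 places 5 nowhere but r5c2. So r5c2=5.
Step 7. [r4c4∈{1,5}] across col 4, 1 lands solely at r4c4. So r4c4=1.
Step 8. [r4c2∈{2,3}] in col 2, 2 fits only at r4c2, so r4c2=2.
Step 9. [r3c5∈{6}] r3c5 has the single candidate 6, so r3c5=6.
Step 10. [r6c6∈{5}] r6c6 is down to just 5. So r6c6=5.
Step 11. [r6c5∈{2}] r6c5 is down to just 2 ⇒ r6c5=2.
Step 12. [r5c3∈{4}] r5c3's peers cover all but 4 ⇒ r5c3=4.
Step 13. [r2c2∈{3}] only 3 remains possible at r2c2. So r2c2=3.
Step 14. [r4c1∈{3}] nothing but 3 survives at r4c1, so r4c1=3.
Step 15. [r2c3∈{1}] nothing but 1 survives at r2c3 ⇒ r2c3=1.
Step 16. [r3c2∈{4}] r3c2's peers cover all but 4, so r3c2=4.
Step 17. [r1c4∈{5}] r1c4 has the single candidate 5 ⇒ r1c4=5.
Step 18. [r5c5∈{1}] r5c5 is down to just 1, so r5c5=1.
Step 19. [r2c5∈{4}] r2c5's peers cover all but 4, so r2c5=4.
Step 20. [r2c6∈{6}] r2c6's peers cover all but 6 ⇒ r2c6=6.
Step 21. [r4c3∈{6}] nothing but 6 survives at r4c3 ⇒ r4c3=6.
Step 22. [r4c5∈{5}] r4c5 has the single candidate 5, so r4c5=5.
Step 23. [r5c6∈{3}] only 3 remains possible at r5c6. So r5c6=3.
Step 24. [r1c3∈{2}] r1c3 has the single candidate 2. So r1c3=2.

Answer: 4 6 2 5 3 1 / 5 3 1 2 4 6 / 1 4 5 3 6 2 / 3 2 6 1 5 4 / 2 5 4 6 1 3 / 6 1 3 4 2 5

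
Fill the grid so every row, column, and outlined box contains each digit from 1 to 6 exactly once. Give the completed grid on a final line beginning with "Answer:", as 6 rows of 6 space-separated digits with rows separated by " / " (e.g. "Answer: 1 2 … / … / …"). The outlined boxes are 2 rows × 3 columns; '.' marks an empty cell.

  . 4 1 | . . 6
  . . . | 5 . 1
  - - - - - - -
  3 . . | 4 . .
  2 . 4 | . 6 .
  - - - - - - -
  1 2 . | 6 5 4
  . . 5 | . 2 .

Step 1. [r2c1∈{6}] r2c1's peers cover all but 6. So r2c1=6.
Step 2. [r2c2∈{3}] nothing but 3 survives at r2c2. So r2c2=3.
Step 3. [r6c4∈{1,3}] r6c4 is the only open cell in row 6 admitting 1, so r6c4=1.
Step 4. [r4c2∈{1,5}] r4c2 is the only open cell in row 4 admitting 1. So r4c2=1.
Step 5. [r4c6∈{3,5}] 5 has one home in row 4: r4c6, so r4c6=5.
Step 6. [r4c4∈{3}] r4c4 has the single candidate 3 ⇒ r4c4=3.
Step 7. [r3c3∈{6}] r3c3 is down to just 6, so r3c3=6.
Step 8. [r6c2∈{6}] r6c2 has the single candidate 6 ⇒ r6c2=6.
Step 9. [r1c4∈{2}] r1c4's peers cover all but 2. So r1c4=2.
Step 10. [r3c2∈{5}] r3c2 is down to just 5. So r3c2=5.
Step 11. [r2c3∈{2}] nothing but 2 survives at r2c3. So r2c3=2.
Step 12. [r6c6∈{3}] only 3 remains possible at r6c6. So r6c6=3.
Step 13. [r3c6∈{2}] nothing but 2 survives at r3c6 ⇒ r3c6=2.
Step 14. [r1c5∈{3}] r1c5 has the single candidate 3, so r1c5=3.
Step 15. [r5c3∈{3}] nothing but 3 survives at r5c3. So r5c3=3.
Step 16. [r3c5∈{1}] r3c5's peers cover all but 1 ⇒ r3c5=1.
Step 17. [r6c1∈{4}] nothing but 4 survives at r6c1 ⇒ r6c1=4.
Step 18. [r1c1∈{5}] r1c1 has the single candidate 5 ⇒ r1c1=5.
Step 19. [r2c5∈{4}] nothing but 4 survives at r2c5 ⇒ r2c5=4.

Answer: 5 4 1 2 3 6 / 6 3 2 5 4 1 / 3 5 6 4 1 2 / 2 1 4 3 6 5 / 1 2 3 6 5 4 / 4 6 5 1 2 3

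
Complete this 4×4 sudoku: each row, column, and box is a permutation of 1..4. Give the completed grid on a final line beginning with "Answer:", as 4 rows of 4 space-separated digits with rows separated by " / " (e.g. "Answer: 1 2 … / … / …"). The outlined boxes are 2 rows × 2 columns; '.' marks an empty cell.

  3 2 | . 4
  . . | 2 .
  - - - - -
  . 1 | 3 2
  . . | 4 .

Step 1. [r2c1∈{1,4}] col 1 places 1 nowhere but r2c1, so r2c1=1.
Step 2. [r4c1∈{2}] r4c1 is down to just 2 ⇒ r4c1=2.
Step 3. [r3c1∈{4}] only 4 remains possible at r3c1, so r3c1=4.
Step 4. [r2c2∈{4}] r2c2 has the single candidate 4. So r2c2=4.
Step 5. [r4c2∈{3}] nothing but 3 survives at r4c2, so r4c2=3.
Step 6. [r2c4∈{3}] r2c4 is down to just 3, so r2c4=3.
Step 7. [r4c4∈{1}] r4c4 has the single candidate 1, so r4c4=1.
Step 8. [r1c3∈{1}] r1c3 has the single candidate 1, so r1c3=1.

Answer: 3 2 1 4 / 1 4 2 3 / 4 1 3 2 / 2 3 4 1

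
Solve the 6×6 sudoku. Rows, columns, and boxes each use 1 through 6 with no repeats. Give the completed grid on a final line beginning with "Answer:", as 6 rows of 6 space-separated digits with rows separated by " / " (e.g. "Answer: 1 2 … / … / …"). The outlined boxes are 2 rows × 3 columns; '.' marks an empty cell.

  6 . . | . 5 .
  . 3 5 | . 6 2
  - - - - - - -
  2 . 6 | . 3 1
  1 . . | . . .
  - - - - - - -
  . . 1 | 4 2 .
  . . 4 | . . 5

Step 1. [r1c6∈{3,4}] box 2 places 4 nowhere but r1c6, so r1c6=4.
Step 2. [r5c6∈{3,6}] in col 6, 3 fits only at r5c6 ⇒ r5c6=3.
Step 3. [r6c4∈{1,6}] 6 has one home in box 6: r6c4, so r6c4=6.
Step 4. [r3c2∈{4,5}] in row 3, 4 fits only at r3c2, so r3c2=4.
Step 5. [r4c2∈{5}] nothing but 5 survives at r4c2 ⇒ r4c2=5.
Step 6. [r1c2∈{1,2}] in col 2, 1 fits only at r1c2, so r1c2=1.
Step 7. [r4c6∈{6}] only 6 remains possible at r4c6 ⇒ r4c6=6.
Step 8. [r6c5∈{1}] only 1 remains possible at r6c5. So r6c5=1.
Step 9. [r1c3∈{2}] r1c3's peers cover all but 2. So r1c3=2.
Step 10. [r2c1∈{4}] r2c1's peers cover all but 4, so r2c1=4.
Step 11. [r5c1∈{5}] r5c1's peers cover all but 5, so r5c1=5.
Step 12. [r6c1∈{3}] r6c1's peers cover all but 3. So r6c1=3.
Step 13. [r4c5∈{4}] only 4 remains possible at r4c5. So r4c5=4.
Step 14. [r3c4∈{5}] only 5 remains possible at r3c4 ⇒ r3c4=5.
Step 15. [r4c4∈{2}] nothing but 2 survives at r4c4. So r4c4=2.
Step 16. [r4c3∈{3}] r4c3 is down to just 3, so r4c3=3.
Step 17. [r2c4∈{1}] only 1 remains possible at r2c4, so r2c4=1.
Step 18. [r1c4∈{3}] r1c4 has the single candidate 3 ⇒ r1c4=3.
Step 19. [r6c2∈{2}] r6c2 is down to just 2. So r6c2=2.
Step 20. [r5c2∈{6}] nothing but 6 survives at r5c2, so r5c2=6.

Answer: 6 1 2 3 5 4 / 4 3 5 1 6 2 / 2 4 6 5 3 1 / 1 5 3 2 4 6 / 5 6 1 4 2 3 / 3 2 4 6 1 5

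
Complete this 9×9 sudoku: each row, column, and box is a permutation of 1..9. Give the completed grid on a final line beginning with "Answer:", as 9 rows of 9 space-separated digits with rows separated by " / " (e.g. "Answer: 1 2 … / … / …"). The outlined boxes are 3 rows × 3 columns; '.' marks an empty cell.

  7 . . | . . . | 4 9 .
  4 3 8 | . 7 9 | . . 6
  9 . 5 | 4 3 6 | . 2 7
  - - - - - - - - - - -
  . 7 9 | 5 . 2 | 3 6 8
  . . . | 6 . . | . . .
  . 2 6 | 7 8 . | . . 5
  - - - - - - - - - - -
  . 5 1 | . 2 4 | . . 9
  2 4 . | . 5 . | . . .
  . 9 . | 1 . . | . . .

Step 1. [r1c5∈{1}] r1c5 has the single candidate 1, so r1c5=1.
Step 2. [r8c7∈{1,6,7,8}] r8c7 is the only open cell in row 8 admitting 6, so r8c7=6.
Step 3. [r5c3∈{3,4}] in col 3, 4 fits only at r5c3 ⇒ r5c3=4.
Step 4. [r7c1∈{3,6,8}] across row 7, 6 lands solely at r7c1 ⇒ r7c1=6.
Step 5. [r9c1∈{3,8}] box 7 places 8 nowhere but r9c1, so r9c1=8.
Step 6. [r9c9∈{2,3,4}] col 9 places 4 nowhere but r9c9 ⇒ r9c9=4.
Step 7. [r9c7∈{2,5,7}] row 9 places 2 nowhere but r9c7 ⇒ r9c7=2.
Step 8. [r4c1∈{1}] r4c1 is down to just 1, so r4c1=1.
Step 9. [r9c8∈{3,5,7}] row 9 places 5 nowhere but r9c8 ⇒ r9c8=5.
Step 10. [r2c8∈{1}] nothing but 1 survives at r2c8. So r2c8=1.
Step 11. [r5c8∈{7}] nothing but 7 survives at r5c8 ⇒ r5c8=7.
Step 12. [r6c1∈{3}] r6c1 has the single candidate 3. So r6c1=3.
Step 13. [r5c6∈{1,3}] r5c6 is the only open cell in row 5 admitting 3. So r5c6=3.
Step 14. [r8c9∈{1,3}] r8c9 is the only open cell in row 8 admitting 1 ⇒ r8c9=1.
Step 15. [r9c6∈{7}] r9c6's peers cover all but 7 ⇒ r9c6=7.
Step 16. [r8c6∈{8}] only 8 remains possible at r8c6. So r8c6=8.
Step 17. [r8c8∈{3}] r8c8 has the single candidate 3. So r8c8=3.
Step 18. [r5c7∈{1,9}] 1 has one home in row 5: r5c7. So r5c7=1.
Step 19. [r7c7∈{7,8}] 7 has one home in row 7: r7c7. So r7c7=7.
Step 20. [r2c4∈{2}] only 2 remains possible at r2c4. So r2c4=2.
Step 21. [r1c6∈{5}] r1c6 is down to just 5 ⇒ r1c6=5.
Step 22. [r5c2∈{8}] only 8 remains possible at r5c2, so r5c2=8.
Step 23. [r6c7∈{9}] r6c7's peers cover all but 9, so r6c7=9.
Step 24. [r6c6∈{1}] r6c6 is down to just 1 ⇒ r6c6=1.
Step 25. [r1c2∈{6}] only 6 remains possible at r1c2 ⇒ r1c2=6.
Step 26. [r1c4∈{8}] nothing but 8 survives at r1c4, so r1c4=8.
Step 27. [r5c9∈{2}] r5c9's peers cover all but 2, so r5c9=2.
Step 28. [r2c7∈{5}] nothing but 5 survives at r2c7, so r2c7=5.
Step 29. [r9c3∈{3}] r9c3 is down to just 3, so r9c3=3.
Step 30. [r4c5∈{4}] r4c5 is down to just 4, so r4c5=4.
Step 31. [r5c1∈{5}] only 5 remains possible at r5c1 ⇒ r5c1=5.
Step 32. [r1c9∈{3}] r1c9's peers cover all but 3 ⇒ r1c9=3.
Step 33. [r7c8∈{8}] only 8 remains possible at r7c8, so r7c8=8.
Step 34. [r6c8∈{4}] r6c8 is down to just 4. So r6c8=4.
Step 35. [r1c3∈{2}] r1c3 is down to just 2. So r1c3=2.
Step 36. [r8c4∈{9}] nothing but 9 survives at r8c4 ⇒ r8c4=9.
Step 37. [r8c3∈{7}] only 7 remains possible at r8c3 ⇒ r8c3=7.
Step 38. [r7c4∈{3}] r7c4's peers cover all but 3. So r7c4=3.
Step 39. [r3c7∈{8}] only 8 remains possible at r3c7, so r3c7=8.
Step 40. [r3c2∈{1}] only 1 remains possible at r3c2. So r3c2=1.
Step 41. [r9c5∈{6}] r9c5 has the single candidate 6 ⇒ r9c5=6.
Step 42. [r5c5∈{9}] only 9 remains possible at r5c5 ⇒ r5c5=9.

Answer: 7 6 2 8 1 5 4 9 3 / 4 3 8 2 7 9 5 1 6 / 9 1 5 4 3 6 8 2 7 / 1 7 9 5 4 2 3 6 8 / 5 8 4 6 9 3 1 7 2 / 3 2 6 7 8 1 9 4 5 / 6 5 1 3 2 4 7 8 9 / 2 4 7 9 5 8 6 3 1 / 8 9 3 1 6 7 2 5 4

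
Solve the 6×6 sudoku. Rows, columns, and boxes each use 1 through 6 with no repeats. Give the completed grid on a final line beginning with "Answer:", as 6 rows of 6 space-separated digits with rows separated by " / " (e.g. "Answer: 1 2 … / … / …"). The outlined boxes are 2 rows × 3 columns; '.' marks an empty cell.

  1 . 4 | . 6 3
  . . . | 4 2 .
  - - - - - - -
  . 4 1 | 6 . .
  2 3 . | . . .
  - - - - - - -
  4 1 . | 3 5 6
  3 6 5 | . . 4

Step 1. [r1c4∈{5}] r1c4 is down to just 5, so r1c4=5.
Step 2. [r4c4∈{1}] r4c4 has the single candidate 1, so r4c4=1.
Step 3. [r3c1∈{5}] r3c1's peers cover all but 5, so r3c1=5.
Step 4. [r4c3∈{6}] nothing but 6 survives at r4c3 ⇒ r4c3=6.
Step 5. [r3c5∈{3}] r3c5's peers cover all but 3. So r3c5=3.
Step 6. [r2c1∈{6}] nothing but 6 survives at r2c1. So r2c1=6.
Step 7. [r6c5∈{1}] r6c5 is down to just 1, so r6c5=1.
Step 8. [r4c5∈{4}] only 4 remains possible at r4c5. So r4c5=4.
Step 9. [r5c3∈{2}] r5c3 is down to just 2, so r5c3=2.
Step 10. [r1c2∈{2}] nothing but 2 survives at r1c2 ⇒ r1c2=2.
Step 11. [r3c6∈{2}] r3c6 has the single candidate 2, so r3c6=2.
Step 12. [r2c2∈{5}] r2c2 is down to just 5, so r2c2=5.
Step 13. [r4c6∈{5}] r4c6 has the single candidate 5. So r4c6=5.
Step 14. [r2c6∈{1}] r2c6 is down to just 1. So r2c6=1.
Step 15. [r2c3∈{3}] nothing but 3 survives at r2c3 ⇒ r2c3=3.
Step 16. [r6c4∈{2}] r6c4 has the single candidate 2, so r6c4=2.

Answer: 1 2 4 5 6 3 / 6 5 3 4 2 1 / 5 4 1 6 3 2 / 2 3 6 1 4 5 / 4 1 2 3 5 6 / 3 6 5 2 1 4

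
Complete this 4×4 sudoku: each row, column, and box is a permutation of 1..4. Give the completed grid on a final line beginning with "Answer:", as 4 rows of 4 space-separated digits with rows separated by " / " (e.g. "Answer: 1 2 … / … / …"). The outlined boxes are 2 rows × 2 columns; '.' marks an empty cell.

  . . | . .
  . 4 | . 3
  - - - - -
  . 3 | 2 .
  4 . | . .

Step 1. [r1c4∈{1,2,4}] in col 4, 2 fits only at r1c4. So r1c4=2.
Step 2. [r1c2∈{1}] only 1 remains possible at r1c2. So r1c2=1.
Step 3. [r4c4∈{1}] r4c4's peers cover all but 1, so r4c4=1.
Step 4. [r1c3∈{4}] r1c3 is down to just 4 ⇒ r1c3=4.
Step 5. [r1c1∈{3}] nothing but 3 survives at r1c1 ⇒ r1c1=3.
Step 6. [r3c1∈{1}] r3c1 is down to just 1, so r3c1=1.
Step 7. [r2c1∈{2}] r2c1 is down to just 2, so r2c1=2.
Step 8. [r2c3∈{1}] r2c3's peers cover all but 1 ⇒ r2c3=1.
Step 9. [r3c4∈{4}] r3c4 is down to just 4 ⇒ r3c4=4.
Step 10. [r4c3∈{3}] nothing but 3 survives at r4c3 ⇒ r4c3=3.
Step 11. [r4c2∈{2}] r4c2 is down to just 2 ⇒ r4c2=2.

Answer: 3 1 4 2 / 2 4 1 3 / 1 3 2 4 / 4 2 3 1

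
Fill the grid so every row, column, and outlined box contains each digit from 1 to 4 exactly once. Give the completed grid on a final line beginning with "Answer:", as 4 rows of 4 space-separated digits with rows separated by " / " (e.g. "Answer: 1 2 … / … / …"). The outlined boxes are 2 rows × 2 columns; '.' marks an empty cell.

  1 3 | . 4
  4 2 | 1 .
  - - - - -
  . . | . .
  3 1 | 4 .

Step 1. [r4c4∈{2}] only 2 remains possible at r4c4 ⇒ r4c4=2.
Step 2. [r2c4∈{3}] only 3 remains possible at r2c4 ⇒ r2c4=3.
Step 3. [r3c3∈{3}] r3c3 is down to just 3 ⇒ r3c3=3.
Step 4. [r3c2∈{4}] r3c2 has the single candidate 4 ⇒ r3c2=4.
Step 5. [r3c4∈{1}] r3c4 is down to just 1, so r3c4=1.
Step 6. [r1c3∈{2}] only 2 remains possible at r1c3 ⇒ r1c3=2.
Step 7. [r3c1∈{2}] r3c1's peers cover all but 2, so r3c1=2.

Answer: 1 3 2 4 / 4 2 1 3 / 2 4 3 1 / 3 1 4 2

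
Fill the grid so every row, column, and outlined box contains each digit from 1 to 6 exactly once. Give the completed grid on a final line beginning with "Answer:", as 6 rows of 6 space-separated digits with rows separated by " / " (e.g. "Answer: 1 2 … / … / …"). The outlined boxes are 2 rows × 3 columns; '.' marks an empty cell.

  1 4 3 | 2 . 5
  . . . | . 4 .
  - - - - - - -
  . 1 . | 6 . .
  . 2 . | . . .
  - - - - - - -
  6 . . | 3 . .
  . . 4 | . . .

Step 1. [r3c3∈{5}] r3c3's peers cover all but 5 ⇒ r3c3=5.
Step 2. [r4c4∈{1,4,5}] col 4 places 4 nowhere but r4c4, so r4c4=4.
Step 3. [r6c4∈{1,5}] in col 4, 5 fits only at r6c4 ⇒ r6c4=5.
Step 4. [r4c1∈{3}] only 3 remains possible at r4c1. So r4c1=3.
Step 5. [r6c1∈{2}] r6c1 is down to just 2. So r6c1=2.
Step 6. [r4c6∈{1}] only 1 remains possible at r4c6, so r4c6=1.
Step 7. [r2c2∈{5,6}] r2c2 is the only open cell in col 2 admitting 6. So r2c2=6.
Step 8. [r3c5∈{2,3}] col 5 places 3 nowhere but r3c5, so r3c5=3.
Step 9. [r5c5∈{1,2}] in col 5, 2 fits only at r5c5 ⇒ r5c5=2.
Step 10. [r6c6∈{6}] nothing but 6 survives at r6c6. So r6c6=6.
Step 11. [r2c6∈{3}] r2c6 has the single candidate 3, so r2c6=3.
Step 12. [r1c5∈{6}] nothing but 6 survives at r1c5 ⇒ r1c5=6.
Step 13. [r4c3∈{6}] nothing but 6 survives at r4c3. So r4c3=6.
Step 14. [r5c3∈{1}] r5c3 is down to just 1, so r5c3=1.
Step 15. [r5c2∈{5}] r5c2 is down to just 5 ⇒ r5c2=5.
Step 16. [r2c3∈{2}] nothing but 2 survives at r2c3, so r2c3=2.
Step 17. [r3c6∈{2}] r3c6 is down to just 2 ⇒ r3c6=2.
Step 18. [r2c4∈{1}] r2c4 has the single candidate 1. So r2c4=1.
Step 19. [r3c1∈{4}] r3c1 has the single candidate 4. So r3c1=4.
Step 20. [r2c1∈{5}] only 5 remains possible at r2c1, so r2c1=5.
Step 21. [r6c2∈{3}] r6c2's peers cover all but 3. So r6c2=3.
Step 22. [r4c5∈{5}] nothing but 5 survives at r4c5 ⇒ r4c5=5.
Step 23. [r6c5∈{1}] only 1 remains possible at r6c5, so r6c5=1.
Step 24. [r5c6∈{4}] r5c6's peers cover all but 4, so r5c6=4.

Answer: 1 4 3 2 6 5 / 5 6 2 1 4 3 / 4 1 5 6 3 2 / 3 2 6 4 5 1 / 6 5 1 3 2 4 / 2 3 4 5 1 6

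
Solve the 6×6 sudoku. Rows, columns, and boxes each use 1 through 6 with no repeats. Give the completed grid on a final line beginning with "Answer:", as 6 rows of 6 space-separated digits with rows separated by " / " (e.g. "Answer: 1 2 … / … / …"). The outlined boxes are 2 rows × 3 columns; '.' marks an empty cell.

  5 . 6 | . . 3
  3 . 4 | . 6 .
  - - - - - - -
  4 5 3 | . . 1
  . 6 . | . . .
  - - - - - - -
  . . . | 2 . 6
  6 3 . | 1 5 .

Step 1. [r4c1∈{1,2}] r4c1 is the only open cell in col 1 admitting 2, so r4c1=2.
Step 2. [r2c6∈{2,5}] in col 6, 2 fits only at r2c6. So r2c6=2.
Step 3. [r4c4∈{3,4,5}] across col 4, 3 lands solely at r4c4. So r4c4=3.
Step 4. [r4c5∈{4}] r4c5's peers cover all but 4, so r4c5=4.
Step 5. [r5c1∈{1}] r5c1 has the single candidate 1 ⇒ r5c1=1.
Step 6. [r1c5∈{1}] nothing but 1 survives at r1c5, so r1c5=1.
Step 7. [r4c3∈{1}] r4c3's peers cover all but 1, so r4c3=1.
Step 8. [r1c4∈{4}] only 4 remains possible at r1c4, so r1c4=4.
Step 9. [r5c5∈{3}] r5c5 has the single candidate 3 ⇒ r5c5=3.
Step 10. [r2c4∈{5}] r2c4's peers cover all but 5. So r2c4=5.
Step 11. [r4c6∈{5}] r4c6 is down to just 5 ⇒ r4c6=5.
Step 12. [r6c3∈{2}] only 2 remains possible at r6c3 ⇒ r6c3=2.
Step 13. [r5c3∈{5}] r5c3's peers cover all but 5. So r5c3=5.
Step 14. [r1c2∈{2}] r1c2 has the single candidate 2, so r1c2=2.
Step 15. [r5c2∈{4}] r5c2's peers cover all but 4 ⇒ r5c2=4.
Step 16. [r3c5∈{2}] nothing but 2 survives at r3c5. So r3c5=2.
Step 17. [r3c4∈{6}] r3c4 has the single candidate 6. So r3c4=6.
Step 18. [r6c6∈{4}] only 4 remains possible at r6c6. So r6c6=4.
Step 19. [r2c2∈{1}] nothing but 1 survives at r2c2. So r2c2=1.

Answer: 5 2 6 4 1 3 / 3 1 4 5 6 2 / 4 5 3 6 2 1 / 2 6 1 3 4 5 / 1 4 5 2 3 6 / 6 3 2 1 5 4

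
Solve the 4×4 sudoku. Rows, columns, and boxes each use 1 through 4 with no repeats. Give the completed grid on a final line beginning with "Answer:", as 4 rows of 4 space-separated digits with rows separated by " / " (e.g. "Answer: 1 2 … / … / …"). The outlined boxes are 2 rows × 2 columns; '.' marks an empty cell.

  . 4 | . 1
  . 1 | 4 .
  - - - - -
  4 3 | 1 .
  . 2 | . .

Step 1. [r1c3∈{2,3}] across col 3, 2 lands solely at r1c3, so r1c3=2.
Step 2. [r2c4∈{3}] only 3 remains possible at r2c4, so r2c4=3.
Step 3. [r4c4∈{4}] r4c4 is down to just 4 ⇒ r4c4=4.
Step 4. [r3c4∈{2}] r3c4 has the single candidate 2 ⇒ r3c4=2.
Step 5. [r2c1∈{2}] r2c1's peers cover all but 2 ⇒ r2c1=2.
Step 6. [r4c1∈{1}] r4c1 has the single candidate 1 ⇒ r4c1=1.
Step 7. [r1c1∈{3}] r1c1 has the single candidate 3 ⇒ r1c1=3.
Step 8. [r4c3∈{3}] r4c3 is down to just 3, so r4c3=3.

Answer: 3 4 2 1 / 2 1 4 3 / 4 3 1 2 / 1 2 3 4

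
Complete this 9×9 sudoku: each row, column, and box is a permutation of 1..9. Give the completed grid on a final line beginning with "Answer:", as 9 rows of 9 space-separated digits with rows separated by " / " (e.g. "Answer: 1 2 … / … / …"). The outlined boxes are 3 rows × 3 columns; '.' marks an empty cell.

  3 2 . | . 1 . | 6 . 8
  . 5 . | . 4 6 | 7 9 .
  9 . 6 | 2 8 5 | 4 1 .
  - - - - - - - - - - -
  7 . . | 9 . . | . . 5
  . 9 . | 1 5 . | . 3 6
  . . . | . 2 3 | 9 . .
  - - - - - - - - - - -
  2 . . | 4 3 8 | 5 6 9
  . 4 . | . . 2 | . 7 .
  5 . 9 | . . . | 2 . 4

Step 1. [r9c2∈{1,3,6,7,8}] row 9 places 3 nowhere but r9c2. So r9c2=3.
Step 2. [r5c7∈{8}] only 8 remains possible at r5c7, so r5c7=8.
Step 3. [r8c1∈{1,6,8}] box 7 places 6 nowhere but r8c1, so r8c1=6.
Step 4. [r6c4∈{6,7,8}] r6c4 is the only open cell in col 4 admitting 8, so r6c4=8.
Step 5. [r5c1∈{4}] nothing but 4 survives at r5c1. So r5c1=4.
Step 6. [r6c1∈{1}] r6c1 is down to just 1, so r6c1=1.
Step 7. [r1c4∈{7}] only 7 remains possible at r1c4 ⇒ r1c4=7.
Step 8. [r2c3∈{1,8}] 1 has one home in row 2: r2c3. So r2c3=1.
Step 9. [r8c7∈{1,3}] r8c7 is the only open cell in col 7 admitting 3. So r8c7=3.
Step 10. [r4c2∈{6,8}] col 2 places 8 nowhere but r4c2, so r4c2=8.
Step 11. [r9c5∈{6,7}] r9c5 is the only open cell in col 5 admitting 7 ⇒ r9c5=7.
Step 12. [r4c8∈{2,4}] in col 8, 2 fits only at r4c8. So r4c8=2.
Step 13. [r2c9∈{2,3}] across row 2, 2 lands solely at r2c9, so r2c9=2.
Step 14. [r7c3∈{7}] nothing but 7 survives at r7c3. So r7c3=7.
Step 15. [r4c5∈{6}] r4c5 is down to just 6, so r4c5=6.
Step 16. [r3c2∈{7}] only 7 remains possible at r3c2, so r3c2=7.
Step 17. [r6c8∈{4}] r6c8 has the single candidate 4 ⇒ r6c8=4.
Step 18. [r8c9∈{1}] nothing but 1 survives at r8c9, so r8c9=1.
Step 19. [r9c4∈{6}] r9c4's peers cover all but 6 ⇒ r9c4=6.
Step 20. [r5c6∈{7}] only 7 remains possible at r5c6 ⇒ r5c6=7.
Step 21. [r4c3∈{3}] only 3 remains possible at r4c3, so r4c3=3.
Step 22. [r8c3∈{8}] nothing but 8 survives at r8c3. So r8c3=8.
Step 23. [r8c5∈{9}] r8c5 is down to just 9. So r8c5=9.
Step 24. [r1c3∈{4}] r1c3 is down to just 4 ⇒ r1c3=4.
Step 25. [r7c2∈{1}] r7c2 is down to just 1, so r7c2=1.
Step 26. [r5c3∈{2}] nothing but 2 survives at r5c3 ⇒ r5c3=2.
Step 27. [r1c8∈{5}] r1c8 has the single candidate 5 ⇒ r1c8=5.
Step 28. [r1c6∈{9}] only 9 remains possible at r1c6. So r1c6=9.
Step 29. [r8c4∈{5}] r8c4 is down to just 5. So r8c4=5.
Step 30. [r2c4∈{3}] r2c4's peers cover all but 3 ⇒ r2c4=3.
Step 31. [r6c2∈{6}] nothing but 6 survives at r6c2. So r6c2=6.
Step 32. [r9c6∈{1}] r9c6's peers cover all but 1. So r9c6=1.
Step 33. [r4c7∈{1}] r4c7 is down to just 1. So r4c7=1.
Step 34. [r2c1∈{8}] nothing but 8 survives at r2c1 ⇒ r2c1=8.
Step 35. [r6c9∈{7}] nothing but 7 survives at r6c9, so r6c9=7.
Step 36. [r3c9∈{3}] r3c9 has the single candidate 3, so r3c9=3.
Step 37. [r4c6∈{4}] r4c6 has the single candidate 4, so r4c6=4.
Step 38. [r6c3∈{5}] r6c3's peers cover all but 5 ⇒ r6c3=5.
Step 39. [r9c8∈{8}] r9c8 has the single candidate 8, so r9c8=8.

Answer: 3 2 4 7 1 9 6 5 8 / 8 5 1 3 4 6 7 9 2 / 9 7 6 2 8 5 4 1 3 / 7 8 3 9 6 4 1 2 5 / 4 9 2 1 5 7 8 3 6 / 1 6 5 8 2 3 9 4 7 / 2 1 7 4 3 8 5 6 9 / 6 4 8 5 9 2 3 7 1 / 5 3 9 6 7 1 2 8 4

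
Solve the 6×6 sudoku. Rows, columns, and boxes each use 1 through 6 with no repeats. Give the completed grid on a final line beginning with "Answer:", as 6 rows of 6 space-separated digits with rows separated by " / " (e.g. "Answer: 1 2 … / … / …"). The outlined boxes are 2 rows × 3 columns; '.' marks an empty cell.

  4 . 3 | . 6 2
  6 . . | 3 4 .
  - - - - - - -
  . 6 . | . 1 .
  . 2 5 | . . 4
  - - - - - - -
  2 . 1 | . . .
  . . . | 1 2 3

Step 1. [r1c4∈{5}] r1c4 has the single candidate 5, so r1c4=5.
Step 2. [r2c2∈{1,5}] row 2 places 5 nowhere but r2c2 ⇒ r2c2=5.
Step 3. [r5c4∈{4,6}] across col 4, 4 lands solely at r5c4 ⇒ r5c4=4.
Step 4. [r6c3∈{4,6}] 6 has one home in row 6: r6c3 ⇒ r6c3=6.
Step 5. [r3c6∈{5}] only 5 remains possible at r3c6 ⇒ r3c6=5.
Step 6. [r4c1∈{1,3}] across row 4, 1 lands solely at r4c1 ⇒ r4c1=1.
Step 7. [r4c4∈{6}] r4c4's peers cover all but 6. So r4c4=6.
Step 8. [r5c2∈{3}] nothing but 3 survives at r5c2, so r5c2=3.
Step 9. [r3c1∈{3}] only 3 remains possible at r3c1. So r3c1=3.
Step 10. [r2c3∈{2}] nothing but 2 survives at r2c3 ⇒ r2c3=2.
Step 11. [r6c1∈{5}] nothing but 5 survives at r6c1, so r6c1=5.
Step 12. [r4c5∈{3}] r4c5 is down to just 3 ⇒ r4c5=3.
Step 13. [r3c3∈{4}] r3c3 has the single candidate 4. So r3c3=4.
Step 14. [r5c5∈{5}] only 5 remains possible at r5c5. So r5c5=5.
Step 15. [r3c4∈{2}] r3c4 is down to just 2 ⇒ r3c4=2.
Step 16. [r2c6∈{1}] r2c6 is down to just 1, so r2c6=1.
Step 17. [r6c2∈{4}] r6c2's peers cover all but 4. So r6c2=4.
Step 18. [r5c6∈{6}] only 6 remains possible at r5c6, so r5c6=6.
Step 19. [r1c2∈{1}] nothing but 1 survives at r1c2 ⇒ r1c2=1.

Answer: 4 1 3 5 6 2 / 6 5 2 3 4 1 / 3 6 4 2 1 5 / 1 2 5 6 3 4 / 2 3 1 4 5 6 / 5 4 6 1 2 3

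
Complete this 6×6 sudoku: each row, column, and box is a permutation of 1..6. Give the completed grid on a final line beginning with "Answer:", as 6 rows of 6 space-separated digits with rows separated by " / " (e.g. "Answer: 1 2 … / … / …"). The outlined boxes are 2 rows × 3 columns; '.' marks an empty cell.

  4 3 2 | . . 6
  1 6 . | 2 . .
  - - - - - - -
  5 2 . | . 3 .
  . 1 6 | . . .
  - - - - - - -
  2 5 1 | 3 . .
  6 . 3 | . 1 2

Step 1. [r5c6∈{4}] r5c6 has the single candidate 4. So r5c6=4.
Step 2. [r1c5∈{5}] r1c5's peers cover all but 5 ⇒ r1c5=5.
Step 3. [r3c4∈{1,4,6}] 6 has one home in row 3: r3c4, so r3c4=6.
Step 4. [r4c4∈{4,5}] across col 4, 4 lands solely at r4c4, so r4c4=4.
Step 5. [r1c4∈{1}] r1c4 is down to just 1. So r1c4=1.
Step 6. [r5c5∈{6}] r5c5 has the single candidate 6 ⇒ r5c5=6.
Step 7. [r4c6∈{5}] only 5 remains possible at r4c6. So r4c6=5.
Step 8. [r3c6∈{1}] r3c6's peers cover all but 1 ⇒ r3c6=1.
Step 9. [r6c2∈{4}] nothing but 4 survives at r6c2. So r6c2=4.
Step 10. [r2c3∈{5}] r2c3 is down to just 5. So r2c3=5.
Step 11. [r3c3∈{4}] r3c3 has the single candidate 4 ⇒ r3c3=4.
Step 12. [r4c1∈{3}] r4c1 is down to just 3, so r4c1=3.
Step 13. [r4c5∈{2}] nothing but 2 survives at r4c5. So r4c5=2.
Step 14. [r2c5∈{4}] r2c5's peers cover all but 4. So r2c5=4.
Step 15. [r2c6∈{3}] only 3 remains possible at r2c6 ⇒ r2c6=3.
Step 16. [r6c4∈{5}] nothing but 5 survives at r6c4 ⇒ r6c4=5.

Answer: 4 3 2 1 5 6 / 1 6 5 2 4 3 / 5 2 4 6 3 1 / 3 1 6 4 2 5 / 2 5 1 3 6 4 / 6 4 3 5 1 2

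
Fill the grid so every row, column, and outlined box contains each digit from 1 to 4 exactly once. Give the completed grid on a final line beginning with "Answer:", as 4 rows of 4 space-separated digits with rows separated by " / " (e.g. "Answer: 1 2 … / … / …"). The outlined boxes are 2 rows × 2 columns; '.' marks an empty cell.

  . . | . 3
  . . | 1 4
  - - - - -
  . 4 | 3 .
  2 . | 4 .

Step 1. [r3c1∈{1}] r3c1's peers cover all but 1. So r3c1=1.
Step 2. [r2c2∈{2,3}] row 2 places 2 nowhere but r2c2. So r2c2=2.
Step 3. [r3c4∈{2}] r3c4's peers cover all but 2. So r3c4=2.
Step 4. [r1c1∈{4}] only 4 remains possible at r1c1, so r1c1=4.
Step 5. [r4c4∈{1}] r4c4's peers cover all but 1, so r4c4=1.
Step 6. [r2c1∈{3}] r2c1 has the single candidate 3 ⇒ r2c1=3.
Step 7. [r4c2∈{3}] only 3 remains possible at r4c2, so r4c2=3.
Step 8. [r1c2∈{1}] only 1 remains possible at r1c2 ⇒ r1c2=1.
Step 9. [r1c3∈{2}] r1c3 has the single candidate 2. So r1c3=2.

Answer: 4 1 2 3 / 3 2 1 4 / 1 4 3 2 / 2 3 4 1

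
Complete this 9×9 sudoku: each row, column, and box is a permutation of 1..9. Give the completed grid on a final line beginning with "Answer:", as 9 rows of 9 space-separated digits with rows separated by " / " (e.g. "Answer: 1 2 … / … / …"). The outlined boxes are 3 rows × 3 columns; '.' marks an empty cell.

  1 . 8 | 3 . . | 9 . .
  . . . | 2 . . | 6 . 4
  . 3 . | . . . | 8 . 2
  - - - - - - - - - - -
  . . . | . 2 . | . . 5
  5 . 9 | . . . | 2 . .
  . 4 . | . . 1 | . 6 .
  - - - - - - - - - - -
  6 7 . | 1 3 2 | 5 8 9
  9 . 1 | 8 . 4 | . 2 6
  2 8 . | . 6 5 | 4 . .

Step 1. [r2c1∈{7}] r2c1 is down to just 7. So r2c1=7.
Step 2. [r1c9∈{7}] r1c9 has the single candidate 7. So r1c9=7.
Step 3. [r4c7∈{1,3,7}] in col 7, 1 fits only at r4c7 ⇒ r4c7=1.
Step 4. [r4c8∈{3,4,7,9}] 9 has one home in col 8: r4c8 ⇒ r4c8=9.
Step 5. [r2c3∈{5}] r2c3 has the single candidate 5, so r2c3=5.
Step 6. [r4c4∈{4,6,7}] 4 has one home in row 4: r4c4. So r4c4=4.
Step 7. [r8c5∈{7}] r8c5 has the single candidate 7. So r8c5=7.
Step 8. [r1c6∈{6}] only 6 remains possible at r1c6. So r1c6=6.
Step 9. [r5c5∈{8}] nothing but 8 survives at r5c5. So r5c5=8.
Step 10. [r5c9∈{3}] nothing but 3 survives at r5c9. So r5c9=3.
Step 11. [r5c6∈{7}] r5c6 is down to just 7, so r5c6=7.
Step 12. [r3c6∈{9}] only 9 remains possible at r3c6 ⇒ r3c6=9.
Step 13. [r9c3∈{3}] r9c3's peers cover all but 3. So r9c3=3.
Step 14. [r3c1∈{4}] r3c1 has the single candidate 4 ⇒ r3c1=4.
Step 15. [r6c1∈{3,8}] in row 6, 3 fits only at r6c1, so r6c1=3.
Step 16. [r6c5∈{5,9}] col 5 places 9 nowhere but r6c5. So r6c5=9.
Step 17. [r1c8∈{5}] r1c8 has the single candidate 5, so r1c8=5.
Step 18. [r3c8∈{1}] only 1 remains possible at r3c8. So r3c8=1.
Step 19. [r4c3∈{6,7}] in row 4, 7 fits only at r4c3 ⇒ r4c3=7.
Step 20. [r6c4∈{5}] r6c4's peers cover all but 5. So r6c4=5.
Step 21. [r5c4∈{6}] only 6 remains possible at r5c4, so r5c4=6.
Step 22. [r2c6∈{8}] nothing but 8 survives at r2c6. So r2c6=8.
Step 23. [r6c3∈{2}] r6c3's peers cover all but 2. So r6c3=2.
Step 24. [r5c2∈{1}] only 1 remains possible at r5c2. So r5c2=1.
Step 25. [r8c2∈{5}] r8c2 has the single candidate 5. So r8c2=5.
Step 26. [r7c3∈{4}] r7c3's peers cover all but 4 ⇒ r7c3=4.
Step 27. [r8c7∈{3}] nothing but 3 survives at r8c7 ⇒ r8c7=3.
Step 28. [r3c4∈{7}] nothing but 7 survives at r3c4. So r3c4=7.
Step 29. [r3c5∈{5}] r3c5 has the single candidate 5 ⇒ r3c5=5.
Step 30. [r9c8∈{7}] nothing but 7 survives at r9c8, so r9c8=7.
Step 31. [r9c9∈{1}] r9c9's peers cover all but 1, so r9c9=1.
Step 32. [r1c5∈{4}] only 4 remains possible at r1c5, so r1c5=4.
Step 33. [r9c4∈{9}] only 9 remains possible at r9c4. So r9c4=9.
Step 34. [r5c8∈{4}] nothing but 4 survives at r5c8, so r5c8=4.
Step 35. [r3c3∈{6}] r3c3's peers cover all but 6. So r3c3=6.
Step 36. [r2c2∈{9}] only 9 remains possible at r2c2 ⇒ r2c2=9.
Step 37. [r6c9∈{8}] r6c9's peers cover all but 8, so r6c9=8.
Step 38. [r4c6∈{3}] r4c6 is down to just 3. So r4c6=3.
Step 39. [r4c2∈{6}] r4c2 has the single candidate 6, so r4c2=6.
Step 40. [r2c5∈{1}] r2c5 has the single candidate 1, so r2c5=1.
Step 41. [r1c2∈{2}] r1c2 has the single candidate 2. So r1c2=2.
Step 42. [r6c7∈{7}] only 7 remains possible at r6c7 ⇒ r6c7=7.
Step 43. [r2c8∈{3}] r2c8 is down to just 3 ⇒ r2c8=3.
Step 44. [r4c1∈{8}] r4c1's peers cover all but 8. So r4c1=8.

Answer: 1 2 8 3 4 6 9 5 7 / 7 9 5 2 1 8 6 3 4 / 4 3 6 7 5 9 8 1 2 / 8 6 7 4 2 3 1 9 5 / 5 1 9 6 8 7 2 4 3 / 3 4 2 5 9 1 7 6 8 / 6 7 4 1 3 2 5 8 9 / 9 5 1 8 7 4 3 2 6 / 2 8 3 9 6 5 4 7 1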